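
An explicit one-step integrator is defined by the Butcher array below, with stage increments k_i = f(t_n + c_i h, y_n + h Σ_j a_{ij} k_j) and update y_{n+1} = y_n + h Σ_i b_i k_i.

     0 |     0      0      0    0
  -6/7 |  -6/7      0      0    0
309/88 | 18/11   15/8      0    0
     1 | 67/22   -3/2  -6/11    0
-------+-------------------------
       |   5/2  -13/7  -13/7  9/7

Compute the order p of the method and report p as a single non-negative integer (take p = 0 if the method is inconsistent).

b = (5/2, -13/7, -13/7, 9/7)
c = (0, -6/7, 309/88, 1)
Ac = (0, 0, -45/28, -2133/3388)
Σ b_i: 5/2·1 + (-13/7)·1 + (-13/7)·1 + 9/7·1 = 1/14 ≠ 1 ⇒ order 0.

0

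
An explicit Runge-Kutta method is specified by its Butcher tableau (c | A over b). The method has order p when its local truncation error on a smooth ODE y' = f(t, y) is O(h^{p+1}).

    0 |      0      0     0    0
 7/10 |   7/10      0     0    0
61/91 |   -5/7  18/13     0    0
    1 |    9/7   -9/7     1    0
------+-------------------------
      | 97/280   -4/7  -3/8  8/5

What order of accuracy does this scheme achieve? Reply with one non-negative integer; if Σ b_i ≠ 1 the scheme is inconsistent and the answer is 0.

b = (97/280, -4/7, -3/8, 8/5)
c = (0, 7/10, 61/91, 1)
Ac = (0, 0, 63/65, -209/910)
Σ b_i: 97/280·1 + (-4/7)·1 + (-3/8)·1 + 8/5·1 = 1 ✓
b·c: (-4/7)·7/10 + (-3/8)·61/91 + 8/5·1 = 3453/3640 ≠ 1/2 ⇒ order 1.

1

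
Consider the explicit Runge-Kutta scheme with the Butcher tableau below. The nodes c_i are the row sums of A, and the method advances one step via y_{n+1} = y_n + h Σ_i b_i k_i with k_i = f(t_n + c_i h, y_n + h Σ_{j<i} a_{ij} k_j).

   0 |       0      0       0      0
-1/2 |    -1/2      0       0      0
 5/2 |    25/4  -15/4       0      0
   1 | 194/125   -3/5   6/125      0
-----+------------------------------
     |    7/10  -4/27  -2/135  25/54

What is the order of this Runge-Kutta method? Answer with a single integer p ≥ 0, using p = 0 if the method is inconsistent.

b = (7/10, -4/27, -2/135, 25/54)
c = (0, -1/2, 5/2, 1)
Ac = (0, 0, 15/8, 21/50)
Σ b_i: 7/10·1 + (-4/27)·1 + (-2/135)·1 + 25/54·1 = 1 ✓
b·c: (-4/27)·(-1/2) + (-2/135)·5/2 + 25/54·1 = 1/2 ✓
b·c²: (-4/27)·1/4 + (-2/135)·25/4 + 25/54·1 = 1/3 ✓
b·Ac: (-2/135)·15/8 + 25/54·21/50 = 1/6 ✓
b·c³: (-4/27)·(-1/8) + (-2/135)·125/8 + 25/54·1 = 1/4 ✓
b·(c∘Ac): (-2/135)·75/16 + 25/54·21/50 = 1/8 ✓
b·Ac²: (-2/135)·(-15/16) + 25/54·3/20 = 1/12 ✓
b·A²c: 25/54·9/100 = 1/24 ✓; 4 stages ⇒ order 4.

4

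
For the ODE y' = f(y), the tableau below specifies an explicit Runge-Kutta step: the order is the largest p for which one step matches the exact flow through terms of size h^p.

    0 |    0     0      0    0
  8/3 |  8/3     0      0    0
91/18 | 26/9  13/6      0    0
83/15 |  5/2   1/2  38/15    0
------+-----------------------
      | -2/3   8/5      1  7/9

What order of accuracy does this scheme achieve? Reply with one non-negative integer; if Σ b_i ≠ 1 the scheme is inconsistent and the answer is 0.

0

b = (-2/3, 8/5, 1, 7/9)
c = (0, 8/3, 91/18, 83/15)
Ac = (0, 0, 52/9, 1909/135)
Σ b_i: (-2/3)·1 + 8/5·1 + 1·1 + 7/9·1 = 122/45 ≠ 1 ⇒ order 0.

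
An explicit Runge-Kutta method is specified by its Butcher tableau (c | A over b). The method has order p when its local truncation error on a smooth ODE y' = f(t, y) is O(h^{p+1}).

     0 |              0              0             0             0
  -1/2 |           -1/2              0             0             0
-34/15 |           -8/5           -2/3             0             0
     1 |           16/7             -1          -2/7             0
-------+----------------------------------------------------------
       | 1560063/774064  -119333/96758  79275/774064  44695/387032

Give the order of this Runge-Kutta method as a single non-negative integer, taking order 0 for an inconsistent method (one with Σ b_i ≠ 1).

3

b = (1560063/774064, -119333/96758, 79275/774064, 44695/387032)
c = (0, -1/2, -34/15, 1)
Ac = (0, 0, 1/3, 241/210)
Σ b_i: 1560063/774064·1 + (-119333/96758)·1 + 79275/774064·1 + 44695/387032·1 = 1 ✓
b·c: (-119333/96758)·(-1/2) + 79275/774064·(-34/15) + 44695/387032·1 = 1/2 ✓
b·c²: (-119333/96758)·1/4 + 79275/774064·1156/225 + 44695/387032·1 = 1/3 ✓
b·Ac: 79275/774064·1/3 + 44695/387032·241/210 = 1/6 ✓
b·c³: (-119333/96758)·(-1/8) + 79275/774064·(-39304/3375) + 44695/387032·1 = -32151793/34832880 ≠ 1/4 ⇒ order 3.
b·(c∘Ac): 79275/774064·(-34/45) + 44695/387032·241/210 = 42689/774064 ≠ 1/8
b·Ac²: 79275/774064·(-1/6) + 44695/387032·(-10823/6300) = -938131/4354110 ≠ 1/12
b·A²c: 44695/387032·(-2/21) = -6385/580548 ≠ 1/24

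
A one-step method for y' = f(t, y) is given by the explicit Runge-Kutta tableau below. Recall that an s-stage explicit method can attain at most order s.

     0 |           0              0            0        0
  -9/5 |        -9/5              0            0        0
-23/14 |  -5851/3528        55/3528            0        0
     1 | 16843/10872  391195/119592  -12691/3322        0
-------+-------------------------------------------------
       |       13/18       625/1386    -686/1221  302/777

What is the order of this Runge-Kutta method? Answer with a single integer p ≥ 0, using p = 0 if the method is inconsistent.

b = (13/18, 625/1386, -686/1221, 302/777)
c = (0, -9/5, -23/14, 1)
Ac = (0, 0, -11/392, 469/1208)
Σ b_i: 13/18·1 + 625/1386·1 + (-686/1221)·1 + 302/777·1 = 1 ✓
b·c: 625/1386·(-9/5) + (-686/1221)·(-23/14) + 302/777·1 = 1/2 ✓
b·c²: 625/1386·81/25 + (-686/1221)·529/196 + 302/777·1 = 1/3 ✓
b·Ac: (-686/1221)·(-11/392) + 302/777·469/1208 = 1/6 ✓
b·c³: 625/1386·(-729/125) + (-686/1221)·(-12167/2744) + 302/777·1 = 1/4 ✓
b·(c∘Ac): (-686/1221)·253/5488 + 302/777·469/1208 = 1/8 ✓
b·Ac²: (-686/1221)·99/1960 + 302/777·217/755 = 1/12 ✓
b·A²c: 302/777·259/2416 = 1/24 ✓; 4 stages ⇒ order 4.

4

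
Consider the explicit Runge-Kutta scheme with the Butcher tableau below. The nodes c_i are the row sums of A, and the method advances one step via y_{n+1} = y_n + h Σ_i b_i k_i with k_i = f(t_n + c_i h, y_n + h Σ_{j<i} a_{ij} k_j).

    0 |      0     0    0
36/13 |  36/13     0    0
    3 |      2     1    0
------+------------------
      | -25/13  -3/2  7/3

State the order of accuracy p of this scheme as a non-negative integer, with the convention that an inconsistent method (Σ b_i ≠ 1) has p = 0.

0

b = (-25/13, -3/2, 7/3)
c = (0, 36/13, 3)
Ac = (0, 0, 36/13)
Σ b_i: (-25/13)·1 + (-3/2)·1 + 7/3·1 = -85/78 ≠ 1 ⇒ order 0.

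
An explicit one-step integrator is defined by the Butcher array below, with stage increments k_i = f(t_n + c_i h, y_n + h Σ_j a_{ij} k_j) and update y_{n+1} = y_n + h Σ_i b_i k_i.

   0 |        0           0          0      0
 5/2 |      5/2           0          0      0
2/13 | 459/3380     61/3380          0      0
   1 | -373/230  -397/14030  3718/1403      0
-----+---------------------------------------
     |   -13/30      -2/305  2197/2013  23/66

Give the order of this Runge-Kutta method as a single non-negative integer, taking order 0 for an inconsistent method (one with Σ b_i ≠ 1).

b = (-13/30, -2/305, 2197/2013, 23/66)
c = (0, 5/2, 2/13, 1)
Ac = (0, 0, 61/1352, 31/92)
Σ b_i: (-13/30)·1 + (-2/305)·1 + 2197/2013·1 + 23/66·1 = 1 ✓
b·c: (-2/305)·5/2 + 2197/2013·2/13 + 23/66·1 = 1/2 ✓
b·c²: (-2/305)·25/4 + 2197/2013·4/169 + 23/66·1 = 1/3 ✓
b·Ac: 2197/2013·61/1352 + 23/66·31/92 = 1/6 ✓
b·c³: (-2/305)·125/8 + 2197/2013·8/2197 + 23/66·1 = 1/4 ✓
b·(c∘Ac): 2197/2013·61/8788 + 23/66·31/92 = 1/8 ✓
b·Ac²: 2197/2013·305/2704 + 23/66·(-21/184) = 1/12 ✓
b·A²c: 23/66·11/92 = 1/24 ✓; 4 stages ⇒ order 4.

4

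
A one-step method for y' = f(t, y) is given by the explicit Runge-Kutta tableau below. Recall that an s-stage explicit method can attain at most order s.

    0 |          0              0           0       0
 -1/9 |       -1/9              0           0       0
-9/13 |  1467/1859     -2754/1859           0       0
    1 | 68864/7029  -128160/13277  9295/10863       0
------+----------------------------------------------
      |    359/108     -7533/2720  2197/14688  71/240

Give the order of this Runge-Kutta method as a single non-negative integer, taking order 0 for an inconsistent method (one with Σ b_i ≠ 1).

b = (359/108, -7533/2720, 2197/14688, 71/240)
c = (0, -1/9, -9/13, 1)
Ac = (0, 0, 306/1859, 375/781)
Σ b_i: 359/108·1 + (-7533/2720)·1 + 2197/14688·1 + 71/240·1 = 1 ✓
b·c: (-7533/2720)·(-1/9) + 2197/14688·(-9/13) + 71/240·1 = 1/2 ✓
b·c²: (-7533/2720)·1/81 + 2197/14688·81/169 + 71/240·1 = 1/3 ✓
b·Ac: 2197/14688·306/1859 + 71/240·375/781 = 1/6 ✓
b·c³: (-7533/2720)·(-1/729) + 2197/14688·(-729/2197) + 71/240·1 = 1/4 ✓
b·(c∘Ac): 2197/14688·(-2754/24167) + 71/240·375/781 = 1/8 ✓
b·Ac²: 2197/14688·(-34/1859) + 71/240·2045/7029 = 1/12 ✓
b·A²c: 71/240·10/71 = 1/24 ✓; 4 stages ⇒ order 4.

4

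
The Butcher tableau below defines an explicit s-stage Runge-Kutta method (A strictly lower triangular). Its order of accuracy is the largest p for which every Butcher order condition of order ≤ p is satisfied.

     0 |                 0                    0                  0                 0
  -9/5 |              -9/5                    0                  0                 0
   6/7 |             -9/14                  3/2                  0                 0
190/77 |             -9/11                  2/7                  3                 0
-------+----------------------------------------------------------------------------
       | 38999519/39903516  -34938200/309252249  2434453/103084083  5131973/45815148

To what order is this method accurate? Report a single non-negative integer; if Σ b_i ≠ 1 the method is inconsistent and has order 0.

b = (38999519/39903516, -34938200/309252249, 2434453/103084083, 5131973/45815148)
c = (0, -9/5, 6/7, 190/77)
Ac = (0, 0, -27/10, 72/35)
Σ b_i: 38999519/39903516·1 + (-34938200/309252249)·1 + 2434453/103084083·1 + 5131973/45815148·1 = 1 ✓
b·c: (-34938200/309252249)·(-9/5) + 2434453/103084083·6/7 + 5131973/45815148·190/77 = 1/2 ✓
b·c²: (-34938200/309252249)·81/25 + 2434453/103084083·36/49 + 5131973/45815148·36100/5929 = 1/3 ✓
b·Ac: 2434453/103084083·(-27/10) + 5131973/45815148·72/35 = 1/6 ✓
b·c³: (-34938200/309252249)·(-729/125) + 2434453/103084083·216/343 + 5131973/45815148·6859000/456533 = 2346633694/995740515 ≠ 1/4 ⇒ order 3.
b·(c∘Ac): 2434453/103084083·(-81/35) + 5131973/45815148·2736/539 = 738457/1436855 ≠ 1/8
b·Ac²: 2434453/103084083·243/50 + 5131973/45815148·3834/1225 = 668652/1436855 ≠ 1/12
b·A²c: 5131973/45815148·(-81/10) = -46187757/50905720 ≠ 1/24

3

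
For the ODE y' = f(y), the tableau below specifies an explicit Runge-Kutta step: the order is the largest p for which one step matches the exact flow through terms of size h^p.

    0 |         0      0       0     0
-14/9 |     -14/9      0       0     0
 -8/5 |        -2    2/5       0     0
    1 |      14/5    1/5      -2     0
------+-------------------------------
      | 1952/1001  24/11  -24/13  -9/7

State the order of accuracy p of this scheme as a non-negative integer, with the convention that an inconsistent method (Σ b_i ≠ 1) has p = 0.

b = (1952/1001, 24/11, -24/13, -9/7)
c = (0, -14/9, -8/5, 1)
Ac = (0, 0, -28/45, 26/9)
Σ b_i: 1952/1001·1 + 24/11·1 + (-24/13)·1 + (-9/7)·1 = 1 ✓
b·c: 24/11·(-14/9) + (-24/13)·(-8/5) + (-9/7)·1 = -25913/15015 ≠ 1/2 ⇒ order 1.

1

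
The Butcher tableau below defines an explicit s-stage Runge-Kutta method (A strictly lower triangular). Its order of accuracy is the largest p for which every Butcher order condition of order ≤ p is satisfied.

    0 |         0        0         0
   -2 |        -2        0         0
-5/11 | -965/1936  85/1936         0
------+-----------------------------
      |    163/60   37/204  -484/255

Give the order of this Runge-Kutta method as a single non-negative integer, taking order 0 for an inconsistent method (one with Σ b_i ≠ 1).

3

b = (163/60, 37/204, -484/255)
c = (0, -2, -5/11)
Ac = (0, 0, -85/968)
Σ b_i: 163/60·1 + 37/204·1 + (-484/255)·1 = 1 ✓
b·c: 37/204·(-2) + (-484/255)·(-5/11) = 1/2 ✓
b·c²: 37/204·4 + (-484/255)·25/121 = 1/3 ✓
b·Ac: (-484/255)·(-85/968) = 1/6 ✓; 3 stages ⇒ order 3.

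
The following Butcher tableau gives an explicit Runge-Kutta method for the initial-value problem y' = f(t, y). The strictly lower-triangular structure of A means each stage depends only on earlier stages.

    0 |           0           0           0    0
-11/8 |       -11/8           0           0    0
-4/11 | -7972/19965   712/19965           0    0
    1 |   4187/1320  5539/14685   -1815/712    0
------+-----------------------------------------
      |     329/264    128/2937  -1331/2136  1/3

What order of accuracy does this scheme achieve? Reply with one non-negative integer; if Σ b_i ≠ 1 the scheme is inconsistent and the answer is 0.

b = (329/264, 128/2937, -1331/2136, 1/3)
c = (0, -11/8, -4/11, 1)
Ac = (0, 0, -89/1815, 49/120)
Σ b_i: 329/264·1 + 128/2937·1 + (-1331/2136)·1 + 1/3·1 = 1 ✓
b·c: 128/2937·(-11/8) + (-1331/2136)·(-4/11) + 1/3·1 = 1/2 ✓
b·c²: 128/2937·121/64 + (-1331/2136)·16/121 + 1/3·1 = 1/3 ✓
b·Ac: (-1331/2136)·(-89/1815) + 1/3·49/120 = 1/6 ✓
b·c³: 128/2937·(-1331/512) + (-1331/2136)·(-64/1331) + 1/3·1 = 1/4 ✓
b·(c∘Ac): (-1331/2136)·356/19965 + 1/3·49/120 = 1/8 ✓
b·Ac²: (-1331/2136)·89/1320 + 1/3·361/960 = 1/12 ✓
b·A²c: 1/3·1/8 = 1/24 ✓; 4 stages ⇒ order 4.

4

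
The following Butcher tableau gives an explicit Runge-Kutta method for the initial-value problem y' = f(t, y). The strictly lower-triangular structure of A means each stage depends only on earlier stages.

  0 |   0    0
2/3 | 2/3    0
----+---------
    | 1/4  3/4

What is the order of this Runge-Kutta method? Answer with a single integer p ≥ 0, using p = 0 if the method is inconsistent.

b = (1/4, 3/4)
c = (0, 2/3)
Σ b_i: 1/4·1 + 3/4·1 = 1 ✓
b·c: 3/4·2/3 = 1/2 ✓; 2 stages ⇒ order 2.

2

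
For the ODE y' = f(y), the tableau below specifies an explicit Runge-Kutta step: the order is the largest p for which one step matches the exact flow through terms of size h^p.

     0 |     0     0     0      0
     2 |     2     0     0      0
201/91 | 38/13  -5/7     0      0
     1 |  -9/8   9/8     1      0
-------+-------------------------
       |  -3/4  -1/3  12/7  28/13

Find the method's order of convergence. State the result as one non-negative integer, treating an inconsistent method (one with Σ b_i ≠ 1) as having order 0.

b = (-3/4, -1/3, 12/7, 28/13)
c = (0, 2, 201/91, 1)
Ac = (0, 0, -10/7, 1623/364)
Σ b_i: (-3/4)·1 + (-1/3)·1 + 12/7·1 + 28/13·1 = 3041/1092 ≠ 1 ⇒ order 0.

0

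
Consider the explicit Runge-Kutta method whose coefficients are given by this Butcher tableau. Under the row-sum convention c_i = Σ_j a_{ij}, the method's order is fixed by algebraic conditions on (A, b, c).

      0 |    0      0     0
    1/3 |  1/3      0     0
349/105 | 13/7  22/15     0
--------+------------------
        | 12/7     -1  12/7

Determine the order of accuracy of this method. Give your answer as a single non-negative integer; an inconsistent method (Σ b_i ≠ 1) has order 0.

0

b = (12/7, -1, 12/7)
c = (0, 1/3, 349/105)
Ac = (0, 0, 22/45)
Σ b_i: 12/7·1 + (-1)·1 + 12/7·1 = 17/7 ≠ 1 ⇒ order 0.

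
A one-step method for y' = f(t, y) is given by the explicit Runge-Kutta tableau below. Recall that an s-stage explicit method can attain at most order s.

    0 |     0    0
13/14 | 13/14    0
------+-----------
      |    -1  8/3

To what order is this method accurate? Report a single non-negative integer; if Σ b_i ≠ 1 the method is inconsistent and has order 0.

b = (-1, 8/3)
c = (0, 13/14)
Σ b_i: (-1)·1 + 8/3·1 = 5/3 ≠ 1 ⇒ order 0.

0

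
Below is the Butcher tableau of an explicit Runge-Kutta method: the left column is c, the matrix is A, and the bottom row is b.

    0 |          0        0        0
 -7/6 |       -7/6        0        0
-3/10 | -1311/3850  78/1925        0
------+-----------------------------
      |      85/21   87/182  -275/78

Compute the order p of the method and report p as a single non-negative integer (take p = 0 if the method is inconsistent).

3

b = (85/21, 87/182, -275/78)
c = (0, -7/6, -3/10)
Ac = (0, 0, -13/275)
Σ b_i: 85/21·1 + 87/182·1 + (-275/78)·1 = 1 ✓
b·c: 87/182·(-7/6) + (-275/78)·(-3/10) = 1/2 ✓
b·c²: 87/182·49/36 + (-275/78)·9/100 = 1/3 ✓
b·Ac: (-275/78)·(-13/275) = 1/6 ✓; 3 stages ⇒ order 3.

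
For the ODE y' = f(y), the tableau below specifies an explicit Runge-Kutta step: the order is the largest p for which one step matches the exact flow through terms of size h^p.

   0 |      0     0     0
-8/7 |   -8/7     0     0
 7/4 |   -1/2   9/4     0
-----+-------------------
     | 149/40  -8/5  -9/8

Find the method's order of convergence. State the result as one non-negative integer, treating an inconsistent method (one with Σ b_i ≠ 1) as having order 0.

1

b = (149/40, -8/5, -9/8)
c = (0, -8/7, 7/4)
Ac = (0, 0, -18/7)
Σ b_i: 149/40·1 + (-8/5)·1 + (-9/8)·1 = 1 ✓
b·c: (-8/5)·(-8/7) + (-9/8)·7/4 = -157/1120 ≠ 1/2 ⇒ order 1.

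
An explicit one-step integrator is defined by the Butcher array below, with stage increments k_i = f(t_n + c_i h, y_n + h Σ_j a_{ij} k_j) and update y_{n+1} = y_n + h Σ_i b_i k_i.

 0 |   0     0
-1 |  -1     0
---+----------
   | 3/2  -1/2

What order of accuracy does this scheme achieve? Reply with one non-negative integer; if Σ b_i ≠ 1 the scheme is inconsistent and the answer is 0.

b = (3/2, -1/2)
c = (0, -1)
Σ b_i: 3/2·1 + (-1/2)·1 = 1 ✓
b·c: (-1/2)·(-1) = 1/2 ✓; 2 stages ⇒ order 2.

2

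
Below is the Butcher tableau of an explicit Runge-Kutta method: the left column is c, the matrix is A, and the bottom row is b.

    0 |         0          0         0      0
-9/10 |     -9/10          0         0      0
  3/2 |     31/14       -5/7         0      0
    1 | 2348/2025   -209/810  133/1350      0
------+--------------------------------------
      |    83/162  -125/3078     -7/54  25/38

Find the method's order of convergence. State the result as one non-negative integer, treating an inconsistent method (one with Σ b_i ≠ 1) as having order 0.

b = (83/162, -125/3078, -7/54, 25/38)
c = (0, -9/10, 3/2, 1)
Ac = (0, 0, 9/14, 19/50)
Σ b_i: 83/162·1 + (-125/3078)·1 + (-7/54)·1 + 25/38·1 = 1 ✓
b·c: (-125/3078)·(-9/10) + (-7/54)·3/2 + 25/38·1 = 1/2 ✓
b·c²: (-125/3078)·81/100 + (-7/54)·9/4 + 25/38·1 = 1/3 ✓
b·Ac: (-7/54)·9/14 + 25/38·19/50 = 1/6 ✓
b·c³: (-125/3078)·(-729/1000) + (-7/54)·27/8 + 25/38·1 = 1/4 ✓
b·(c∘Ac): (-7/54)·27/28 + 25/38·19/50 = 1/8 ✓
b·Ac²: (-7/54)·(-81/140) + 25/38·19/1500 = 1/12 ✓
b·A²c: 25/38·19/300 = 1/24 ✓; 4 stages ⇒ order 4.

4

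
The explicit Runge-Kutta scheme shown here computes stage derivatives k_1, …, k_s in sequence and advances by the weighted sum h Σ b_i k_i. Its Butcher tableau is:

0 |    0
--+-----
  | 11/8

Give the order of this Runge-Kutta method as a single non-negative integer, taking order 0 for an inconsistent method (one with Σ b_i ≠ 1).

0

b = (11/8)
c = (0)
Σ b_i: 11/8·1 = 11/8 ≠ 1 ⇒ order 0.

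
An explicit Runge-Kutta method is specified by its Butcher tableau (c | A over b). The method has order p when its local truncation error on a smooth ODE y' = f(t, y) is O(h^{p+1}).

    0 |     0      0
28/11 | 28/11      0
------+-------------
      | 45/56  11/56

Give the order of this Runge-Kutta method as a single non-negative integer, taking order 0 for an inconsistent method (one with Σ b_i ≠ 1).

2

b = (45/56, 11/56)
c = (0, 28/11)
Σ b_i: 45/56·1 + 11/56·1 = 1 ✓
b·c: 11/56·28/11 = 1/2 ✓; 2 stages ⇒ order 2.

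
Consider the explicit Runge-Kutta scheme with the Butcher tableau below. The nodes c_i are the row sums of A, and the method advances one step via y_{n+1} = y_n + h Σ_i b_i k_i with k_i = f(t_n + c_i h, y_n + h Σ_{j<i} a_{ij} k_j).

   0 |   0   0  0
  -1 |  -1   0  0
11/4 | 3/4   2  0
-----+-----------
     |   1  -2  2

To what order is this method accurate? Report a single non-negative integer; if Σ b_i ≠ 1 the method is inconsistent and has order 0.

b = (1, -2, 2)
c = (0, -1, 11/4)
Ac = (0, 0, -2)
Σ b_i: 1·1 + (-2)·1 + 2·1 = 1 ✓
b·c: (-2)·(-1) + 2·11/4 = 15/2 ≠ 1/2 ⇒ order 1.

1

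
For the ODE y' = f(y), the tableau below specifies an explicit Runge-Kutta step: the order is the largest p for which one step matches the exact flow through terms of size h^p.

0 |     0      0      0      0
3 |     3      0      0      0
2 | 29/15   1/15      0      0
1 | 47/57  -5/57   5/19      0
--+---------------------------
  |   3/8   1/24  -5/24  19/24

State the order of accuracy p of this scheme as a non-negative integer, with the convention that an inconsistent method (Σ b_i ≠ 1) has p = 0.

b = (3/8, 1/24, -5/24, 19/24)
c = (0, 3, 2, 1)
Ac = (0, 0, 1/5, 5/19)
Σ b_i: 3/8·1 + 1/24·1 + (-5/24)·1 + 19/24·1 = 1 ✓
b·c: 1/24·3 + (-5/24)·2 + 19/24·1 = 1/2 ✓
b·c²: 1/24·9 + (-5/24)·4 + 19/24·1 = 1/3 ✓
b·Ac: (-5/24)·1/5 + 19/24·5/19 = 1/6 ✓
b·c³: 1/24·27 + (-5/24)·8 + 19/24·1 = 1/4 ✓
b·(c∘Ac): (-5/24)·2/5 + 19/24·5/19 = 1/8 ✓
b·Ac²: (-5/24)·3/5 + 19/24·5/19 = 1/12 ✓
b·A²c: 19/24·1/19 = 1/24 ✓; 4 stages ⇒ order 4.

4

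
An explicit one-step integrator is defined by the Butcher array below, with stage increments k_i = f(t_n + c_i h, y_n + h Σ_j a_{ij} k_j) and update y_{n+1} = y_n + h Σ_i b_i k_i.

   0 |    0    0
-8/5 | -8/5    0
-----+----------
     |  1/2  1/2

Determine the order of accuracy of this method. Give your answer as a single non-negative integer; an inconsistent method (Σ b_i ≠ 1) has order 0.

b = (1/2, 1/2)
c = (0, -8/5)
Σ b_i: 1/2·1 + 1/2·1 = 1 ✓
b·c: 1/2·(-8/5) = -4/5 ≠ 1/2 ⇒ order 1.

1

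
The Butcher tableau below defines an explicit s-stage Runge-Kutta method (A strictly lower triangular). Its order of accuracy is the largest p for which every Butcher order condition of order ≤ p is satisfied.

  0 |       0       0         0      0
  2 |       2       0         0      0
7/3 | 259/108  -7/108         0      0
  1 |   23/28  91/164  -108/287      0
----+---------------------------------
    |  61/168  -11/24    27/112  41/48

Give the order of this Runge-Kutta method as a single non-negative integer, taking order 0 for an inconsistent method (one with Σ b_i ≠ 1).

4

b = (61/168, -11/24, 27/112, 41/48)
c = (0, 2, 7/3, 1)
Ac = (0, 0, -7/54, 19/82)
Σ b_i: 61/168·1 + (-11/24)·1 + 27/112·1 + 41/48·1 = 1 ✓
b·c: (-11/24)·2 + 27/112·7/3 + 41/48·1 = 1/2 ✓
b·c²: (-11/24)·4 + 27/112·49/9 + 41/48·1 = 1/3 ✓
b·Ac: 27/112·(-7/54) + 41/48·19/82 = 1/6 ✓
b·c³: (-11/24)·8 + 27/112·343/27 + 41/48·1 = 1/4 ✓
b·(c∘Ac): 27/112·(-49/162) + 41/48·19/82 = 1/8 ✓
b·Ac²: 27/112·(-7/27) + 41/48·7/41 = 1/12 ✓
b·A²c: 41/48·2/41 = 1/24 ✓; 4 stages ⇒ order 4.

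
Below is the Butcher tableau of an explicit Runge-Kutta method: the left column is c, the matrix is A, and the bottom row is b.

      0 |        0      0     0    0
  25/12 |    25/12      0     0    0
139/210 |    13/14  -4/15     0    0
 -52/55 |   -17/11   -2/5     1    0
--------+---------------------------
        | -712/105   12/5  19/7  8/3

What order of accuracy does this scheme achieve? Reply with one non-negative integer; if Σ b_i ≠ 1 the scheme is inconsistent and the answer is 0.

1

b = (-712/105, 12/5, 19/7, 8/3)
c = (0, 25/12, 139/210, -52/55)
Ac = (0, 0, -5/9, -6/35)
Σ b_i: (-712/105)·1 + 12/5·1 + 19/7·1 + 8/3·1 = 1 ✓
b·c: 12/5·25/12 + 19/7·139/210 + 8/3·(-52/55) = 69133/16170 ≠ 1/2 ⇒ order 1.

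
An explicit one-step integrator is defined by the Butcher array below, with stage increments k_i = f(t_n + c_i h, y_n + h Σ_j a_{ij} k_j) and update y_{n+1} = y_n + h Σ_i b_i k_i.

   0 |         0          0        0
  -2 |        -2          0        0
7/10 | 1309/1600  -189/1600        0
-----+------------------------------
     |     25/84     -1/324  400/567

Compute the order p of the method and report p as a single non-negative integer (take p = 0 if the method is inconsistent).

b = (25/84, -1/324, 400/567)
c = (0, -2, 7/10)
Ac = (0, 0, 189/800)
Σ b_i: 25/84·1 + (-1/324)·1 + 400/567·1 = 1 ✓
b·c: (-1/324)·(-2) + 400/567·7/10 = 1/2 ✓
b·c²: (-1/324)·4 + 400/567·49/100 = 1/3 ✓
b·Ac: 400/567·189/800 = 1/6 ✓; 3 stages ⇒ order 3.

3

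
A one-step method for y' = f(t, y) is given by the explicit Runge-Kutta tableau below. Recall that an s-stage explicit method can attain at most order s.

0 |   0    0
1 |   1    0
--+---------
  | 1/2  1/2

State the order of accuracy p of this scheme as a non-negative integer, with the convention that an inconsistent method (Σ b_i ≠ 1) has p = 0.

b = (1/2, 1/2)
c = (0, 1)
Σ b_i: 1/2·1 + 1/2·1 = 1 ✓
b·c: 1/2·1 = 1/2 ✓; 2 stages ⇒ order 2.

2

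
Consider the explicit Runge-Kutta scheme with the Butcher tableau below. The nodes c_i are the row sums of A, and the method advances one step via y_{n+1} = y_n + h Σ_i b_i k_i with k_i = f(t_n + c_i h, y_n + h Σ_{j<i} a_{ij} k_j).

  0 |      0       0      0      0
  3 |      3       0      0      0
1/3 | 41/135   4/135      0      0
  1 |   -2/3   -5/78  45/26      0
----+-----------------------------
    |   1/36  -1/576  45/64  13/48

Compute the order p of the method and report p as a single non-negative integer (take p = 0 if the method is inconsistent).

b = (1/36, -1/576, 45/64, 13/48)
c = (0, 3, 1/3, 1)
Ac = (0, 0, 4/45, 5/13)
Σ b_i: 1/36·1 + (-1/576)·1 + 45/64·1 + 13/48·1 = 1 ✓
b·c: (-1/576)·3 + 45/64·1/3 + 13/48·1 = 1/2 ✓
b·c²: (-1/576)·9 + 45/64·1/9 + 13/48·1 = 1/3 ✓
b·Ac: 45/64·4/45 + 13/48·5/13 = 1/6 ✓
b·c³: (-1/576)·27 + 45/64·1/27 + 13/48·1 = 1/4 ✓
b·(c∘Ac): 45/64·4/135 + 13/48·5/13 = 1/8 ✓
b·Ac²: 45/64·4/15 + 13/48·(-5/13) = 1/12 ✓
b·A²c: 13/48·2/13 = 1/24 ✓; 4 stages ⇒ order 4.

4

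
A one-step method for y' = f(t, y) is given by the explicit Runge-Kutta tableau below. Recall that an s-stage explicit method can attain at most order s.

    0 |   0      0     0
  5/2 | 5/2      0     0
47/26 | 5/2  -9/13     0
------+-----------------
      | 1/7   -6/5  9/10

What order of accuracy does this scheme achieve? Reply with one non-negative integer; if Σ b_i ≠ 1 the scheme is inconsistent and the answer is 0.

b = (1/7, -6/5, 9/10)
c = (0, 5/2, 47/26)
Ac = (0, 0, -45/26)
Σ b_i: 1/7·1 + (-6/5)·1 + 9/10·1 = -11/70 ≠ 1 ⇒ order 0.

0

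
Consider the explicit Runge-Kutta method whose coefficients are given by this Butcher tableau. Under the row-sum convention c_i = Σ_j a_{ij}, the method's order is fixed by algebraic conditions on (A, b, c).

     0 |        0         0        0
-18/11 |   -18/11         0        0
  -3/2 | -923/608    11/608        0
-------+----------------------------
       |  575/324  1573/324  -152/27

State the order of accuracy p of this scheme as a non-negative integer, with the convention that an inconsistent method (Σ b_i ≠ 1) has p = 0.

b = (575/324, 1573/324, -152/27)
c = (0, -18/11, -3/2)
Ac = (0, 0, -9/304)
Σ b_i: 575/324·1 + 1573/324·1 + (-152/27)·1 = 1 ✓
b·c: 1573/324·(-18/11) + (-152/27)·(-3/2) = 1/2 ✓
b·c²: 1573/324·324/121 + (-152/27)·9/4 = 1/3 ✓
b·Ac: (-152/27)·(-9/304) = 1/6 ✓; 3 stages ⇒ order 3.

3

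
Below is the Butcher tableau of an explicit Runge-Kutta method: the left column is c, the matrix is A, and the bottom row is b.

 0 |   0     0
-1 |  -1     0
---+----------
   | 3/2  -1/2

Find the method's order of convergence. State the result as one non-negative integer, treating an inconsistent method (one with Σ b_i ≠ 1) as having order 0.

2

b = (3/2, -1/2)
c = (0, -1)
Σ b_i: 3/2·1 + (-1/2)·1 = 1 ✓
b·c: (-1/2)·(-1) = 1/2 ✓; 2 stages ⇒ order 2.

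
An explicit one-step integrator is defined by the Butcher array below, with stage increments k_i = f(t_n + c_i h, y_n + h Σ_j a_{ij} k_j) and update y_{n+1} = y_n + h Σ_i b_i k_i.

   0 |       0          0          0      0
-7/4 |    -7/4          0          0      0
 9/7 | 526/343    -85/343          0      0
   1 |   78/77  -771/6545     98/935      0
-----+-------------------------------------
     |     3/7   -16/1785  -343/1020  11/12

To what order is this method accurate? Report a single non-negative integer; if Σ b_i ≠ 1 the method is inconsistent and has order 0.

b = (3/7, -16/1785, -343/1020, 11/12)
c = (0, -7/4, 9/7, 1)
Ac = (0, 0, 85/196, 15/44)
Σ b_i: 3/7·1 + (-16/1785)·1 + (-343/1020)·1 + 11/12·1 = 1 ✓
b·c: (-16/1785)·(-7/4) + (-343/1020)·9/7 + 11/12·1 = 1/2 ✓
b·c²: (-16/1785)·49/16 + (-343/1020)·81/49 + 11/12·1 = 1/3 ✓
b·Ac: (-343/1020)·85/196 + 11/12·15/44 = 1/6 ✓
b·c³: (-16/1785)·(-343/64) + (-343/1020)·729/343 + 11/12·1 = 1/4 ✓
b·(c∘Ac): (-343/1020)·765/1372 + 11/12·15/44 = 1/8 ✓
b·Ac²: (-343/1020)·(-85/112) + 11/12·(-3/16) = 1/12 ✓
b·A²c: 11/12·1/22 = 1/24 ✓; 4 stages ⇒ order 4.

4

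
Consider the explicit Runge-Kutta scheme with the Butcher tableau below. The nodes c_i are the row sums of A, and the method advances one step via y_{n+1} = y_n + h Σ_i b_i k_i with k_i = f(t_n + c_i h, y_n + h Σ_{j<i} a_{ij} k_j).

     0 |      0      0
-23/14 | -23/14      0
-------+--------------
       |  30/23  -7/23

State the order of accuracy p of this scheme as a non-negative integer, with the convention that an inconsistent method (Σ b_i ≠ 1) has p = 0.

b = (30/23, -7/23)
c = (0, -23/14)
Σ b_i: 30/23·1 + (-7/23)·1 = 1 ✓
b·c: (-7/23)·(-23/14) = 1/2 ✓; 2 stages ⇒ order 2.

2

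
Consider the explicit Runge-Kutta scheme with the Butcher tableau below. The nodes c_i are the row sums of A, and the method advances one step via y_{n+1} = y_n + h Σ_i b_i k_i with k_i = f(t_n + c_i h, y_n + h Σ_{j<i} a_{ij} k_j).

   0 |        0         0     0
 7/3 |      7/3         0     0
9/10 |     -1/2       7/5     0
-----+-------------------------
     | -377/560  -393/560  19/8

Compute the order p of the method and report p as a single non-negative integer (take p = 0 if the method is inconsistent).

b = (-377/560, -393/560, 19/8)
c = (0, 7/3, 9/10)
Ac = (0, 0, 49/15)
Σ b_i: (-377/560)·1 + (-393/560)·1 + 19/8·1 = 1 ✓
b·c: (-393/560)·7/3 + 19/8·9/10 = 1/2 ✓
b·c²: (-393/560)·49/9 + 19/8·81/100 = -4553/2400 ≠ 1/3 ⇒ order 2.
b·Ac: 19/8·49/15 = 931/120 ≠ 1/6

2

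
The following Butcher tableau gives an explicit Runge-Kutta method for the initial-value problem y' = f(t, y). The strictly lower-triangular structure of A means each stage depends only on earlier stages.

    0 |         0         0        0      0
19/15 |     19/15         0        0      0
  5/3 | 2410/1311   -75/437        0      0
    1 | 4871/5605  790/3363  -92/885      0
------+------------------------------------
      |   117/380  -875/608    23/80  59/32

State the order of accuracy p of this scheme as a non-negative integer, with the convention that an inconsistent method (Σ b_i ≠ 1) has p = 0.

4

b = (117/380, -875/608, 23/80, 59/32)
c = (0, 19/15, 5/3, 1)
Ac = (0, 0, -5/23, 22/177)
Σ b_i: 117/380·1 + (-875/608)·1 + 23/80·1 + 59/32·1 = 1 ✓
b·c: (-875/608)·19/15 + 23/80·5/3 + 59/32·1 = 1/2 ✓
b·c²: (-875/608)·361/225 + 23/80·25/9 + 59/32·1 = 1/3 ✓
b·Ac: 23/80·(-5/23) + 59/32·22/177 = 1/6 ✓
b·c³: (-875/608)·6859/3375 + 23/80·125/27 + 59/32·1 = 1/4 ✓
b·(c∘Ac): 23/80·(-25/69) + 59/32·22/177 = 1/8 ✓
b·Ac²: 23/80·(-19/69) + 59/32·26/295 = 1/12 ✓
b·A²c: 59/32·4/177 = 1/24 ✓; 4 stages ⇒ order 4.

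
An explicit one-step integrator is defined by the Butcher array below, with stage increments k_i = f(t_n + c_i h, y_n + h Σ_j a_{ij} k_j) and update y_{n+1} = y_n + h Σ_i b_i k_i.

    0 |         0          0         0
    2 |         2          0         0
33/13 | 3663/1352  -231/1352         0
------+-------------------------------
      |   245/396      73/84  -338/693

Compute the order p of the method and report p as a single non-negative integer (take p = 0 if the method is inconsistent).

3

b = (245/396, 73/84, -338/693)
c = (0, 2, 33/13)
Ac = (0, 0, -231/676)
Σ b_i: 245/396·1 + 73/84·1 + (-338/693)·1 = 1 ✓
b·c: 73/84·2 + (-338/693)·33/13 = 1/2 ✓
b·c²: 73/84·4 + (-338/693)·1089/169 = 1/3 ✓
b·Ac: (-338/693)·(-231/676) = 1/6 ✓; 3 stages ⇒ order 3.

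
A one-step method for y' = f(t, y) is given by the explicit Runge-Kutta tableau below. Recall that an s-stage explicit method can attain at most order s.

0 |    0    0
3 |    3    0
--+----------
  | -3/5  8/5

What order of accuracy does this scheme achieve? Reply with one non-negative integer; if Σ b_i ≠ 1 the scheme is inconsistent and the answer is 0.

b = (-3/5, 8/5)
c = (0, 3)
Σ b_i: (-3/5)·1 + 8/5·1 = 1 ✓
b·c: 8/5·3 = 24/5 ≠ 1/2 ⇒ order 1.

1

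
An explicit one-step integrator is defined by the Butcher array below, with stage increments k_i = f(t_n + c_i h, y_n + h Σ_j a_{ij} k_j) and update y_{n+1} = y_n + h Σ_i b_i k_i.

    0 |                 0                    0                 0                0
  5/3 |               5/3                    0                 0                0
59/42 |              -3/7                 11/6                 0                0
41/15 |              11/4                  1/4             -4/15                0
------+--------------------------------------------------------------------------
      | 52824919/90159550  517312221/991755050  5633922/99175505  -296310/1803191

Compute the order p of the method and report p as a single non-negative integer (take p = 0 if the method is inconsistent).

3

b = (52824919/90159550, 517312221/991755050, 5633922/99175505, -296310/1803191)
c = (0, 5/3, 59/42, 41/15)
Ac = (0, 0, 55/18, 53/1260)
Σ b_i: 52824919/90159550·1 + 517312221/991755050·1 + 5633922/99175505·1 + (-296310/1803191)·1 = 1 ✓
b·c: 517312221/991755050·5/3 + 5633922/99175505·59/42 + (-296310/1803191)·41/15 = 1/2 ✓
b·c²: 517312221/991755050·25/9 + 5633922/99175505·3481/1764 + (-296310/1803191)·1681/225 = 1/3 ✓
b·Ac: 5633922/99175505·55/18 + (-296310/1803191)·53/1260 = 1/6 ✓
b·c³: 517312221/991755050·125/27 + 5633922/99175505·205379/74088 + (-296310/1803191)·68921/3375 = -8898863867/11360103300 ≠ 1/4 ⇒ order 3.
b·(c∘Ac): 5633922/99175505·3245/756 + (-296310/1803191)·2173/18900 = 18252746/81143595 ≠ 1/8
b·Ac²: 5633922/99175505·275/54 + (-296310/1803191)·4451/26460 = 19816243/75734022 ≠ 1/12
b·A²c: (-296310/1803191)·(-22/27) = 2172940/16228719 ≠ 1/24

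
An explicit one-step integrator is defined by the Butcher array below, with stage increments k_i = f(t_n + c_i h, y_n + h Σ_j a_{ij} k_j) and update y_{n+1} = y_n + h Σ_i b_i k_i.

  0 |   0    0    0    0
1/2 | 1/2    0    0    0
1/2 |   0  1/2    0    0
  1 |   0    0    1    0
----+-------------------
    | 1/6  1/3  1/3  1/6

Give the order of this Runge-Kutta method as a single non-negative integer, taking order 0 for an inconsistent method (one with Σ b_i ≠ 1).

4

b = (1/6, 1/3, 1/3, 1/6)
c = (0, 1/2, 1/2, 1)
Ac = (0, 0, 1/4, 1/2)
Σ b_i: 1/6·1 + 1/3·1 + 1/3·1 + 1/6·1 = 1 ✓
b·c: 1/3·1/2 + 1/3·1/2 + 1/6·1 = 1/2 ✓
b·c²: 1/3·1/4 + 1/3·1/4 + 1/6·1 = 1/3 ✓
b·Ac: 1/3·1/4 + 1/6·1/2 = 1/6 ✓
b·c³: 1/3·1/8 + 1/3·1/8 + 1/6·1 = 1/4 ✓
b·(c∘Ac): 1/3·1/8 + 1/6·1/2 = 1/8 ✓
b·Ac²: 1/3·1/8 + 1/6·1/4 = 1/12 ✓
b·A²c: 1/6·1/4 = 1/24 ✓; 4 stages ⇒ order 4.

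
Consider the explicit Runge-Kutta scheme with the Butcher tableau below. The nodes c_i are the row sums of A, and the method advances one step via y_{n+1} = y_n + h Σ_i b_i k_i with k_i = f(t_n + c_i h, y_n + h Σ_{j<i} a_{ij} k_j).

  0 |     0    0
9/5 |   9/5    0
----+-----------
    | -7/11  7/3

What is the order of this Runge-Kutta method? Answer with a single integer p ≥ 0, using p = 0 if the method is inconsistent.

0

b = (-7/11, 7/3)
c = (0, 9/5)
Σ b_i: (-7/11)·1 + 7/3·1 = 56/33 ≠ 1 ⇒ order 0.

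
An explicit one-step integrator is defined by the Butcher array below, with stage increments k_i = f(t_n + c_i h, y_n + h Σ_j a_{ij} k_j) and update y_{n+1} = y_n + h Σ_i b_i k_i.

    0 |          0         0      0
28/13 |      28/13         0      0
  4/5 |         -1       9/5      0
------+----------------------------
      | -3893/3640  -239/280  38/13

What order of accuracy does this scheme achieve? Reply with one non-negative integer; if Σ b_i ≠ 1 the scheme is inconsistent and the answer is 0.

b = (-3893/3640, -239/280, 38/13)
c = (0, 28/13, 4/5)
Ac = (0, 0, 252/65)
Σ b_i: (-3893/3640)·1 + (-239/280)·1 + 38/13·1 = 1 ✓
b·c: (-239/280)·28/13 + 38/13·4/5 = 1/2 ✓
b·c²: (-239/280)·784/169 + 38/13·16/25 = -8826/4225 ≠ 1/3 ⇒ order 2.
b·Ac: 38/13·252/65 = 9576/845 ≠ 1/6

2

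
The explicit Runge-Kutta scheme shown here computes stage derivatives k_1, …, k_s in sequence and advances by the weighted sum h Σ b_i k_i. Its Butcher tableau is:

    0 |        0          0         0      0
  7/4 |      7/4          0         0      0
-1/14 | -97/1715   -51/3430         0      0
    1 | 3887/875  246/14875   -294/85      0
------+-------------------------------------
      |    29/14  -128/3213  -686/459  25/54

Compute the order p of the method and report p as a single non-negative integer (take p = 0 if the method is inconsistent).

4

b = (29/14, -128/3213, -686/459, 25/54)
c = (0, 7/4, -1/14, 1)
Ac = (0, 0, -51/1960, 69/250)
Σ b_i: 29/14·1 + (-128/3213)·1 + (-686/459)·1 + 25/54·1 = 1 ✓
b·c: (-128/3213)·7/4 + (-686/459)·(-1/14) + 25/54·1 = 1/2 ✓
b·c²: (-128/3213)·49/16 + (-686/459)·1/196 + 25/54·1 = 1/3 ✓
b·Ac: (-686/459)·(-51/1960) + 25/54·69/250 = 1/6 ✓
b·c³: (-128/3213)·343/64 + (-686/459)·(-1/2744) + 25/54·1 = 1/4 ✓
b·(c∘Ac): (-686/459)·51/27440 + 25/54·69/250 = 1/8 ✓
b·Ac²: (-686/459)·(-51/1120) + 25/54·33/1000 = 1/12 ✓
b·A²c: 25/54·9/100 = 1/24 ✓; 4 stages ⇒ order 4.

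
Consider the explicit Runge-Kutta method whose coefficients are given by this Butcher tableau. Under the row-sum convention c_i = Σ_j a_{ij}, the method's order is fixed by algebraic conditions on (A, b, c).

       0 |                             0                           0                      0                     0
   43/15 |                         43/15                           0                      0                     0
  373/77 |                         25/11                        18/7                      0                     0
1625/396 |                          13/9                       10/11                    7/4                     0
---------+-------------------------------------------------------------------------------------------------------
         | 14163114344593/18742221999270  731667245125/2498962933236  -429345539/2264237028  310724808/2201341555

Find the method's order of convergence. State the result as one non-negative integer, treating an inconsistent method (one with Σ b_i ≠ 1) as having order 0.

b = (14163114344593/18742221999270, 731667245125/2498962933236, -429345539/2264237028, 310724808/2201341555)
c = (0, 43/15, 373/77, 1625/396)
Ac = (0, 0, 258/35, 133/12)
Σ b_i: 14163114344593/18742221999270·1 + 731667245125/2498962933236·1 + (-429345539/2264237028)·1 + 310724808/2201341555·1 = 1 ✓
b·c: 731667245125/2498962933236·43/15 + (-429345539/2264237028)·373/77 + 310724808/2201341555·1625/396 = 1/2 ✓
b·c²: 731667245125/2498962933236·1849/225 + (-429345539/2264237028)·139129/5929 + 310724808/2201341555·2640625/156816 = 1/3 ✓
b·Ac: (-429345539/2264237028)·258/35 + 310724808/2201341555·133/12 = 1/6 ✓
b·c³: 731667245125/2498962933236·79507/3375 + (-429345539/2264237028)·51895117/456533 + 310724808/2201341555·4291015625/62099136 = -39102640971494963/7974248835373128 ≠ 1/4 ⇒ order 3.
b·(c∘Ac): (-429345539/2264237028)·96234/2695 + 310724808/2201341555·216125/4752 = -6959921347/19812073995 ≠ 1/8
b·Ac²: (-429345539/2264237028)·3698/175 + 310724808/2201341555·7399789/152460 = 477249671468239/167808266737650 ≠ 1/12
b·A²c: 310724808/2201341555·129/10 = 20041750116/11006707775 ≠ 1/24

3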